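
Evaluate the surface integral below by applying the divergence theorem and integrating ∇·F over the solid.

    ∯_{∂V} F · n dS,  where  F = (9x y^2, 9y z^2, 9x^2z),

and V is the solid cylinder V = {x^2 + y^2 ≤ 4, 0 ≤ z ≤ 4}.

By the divergence theorem,

    ∯_{∂V} F · n dS = ∭_V (∇ · F) dV.

Compute the divergence:
    ∇ · F = ∂F_x/∂x + ∂F_y/∂y + ∂F_z/∂z = 9y^2 + 9z^2 + 9x^2 = 9x^2 + 9y^2 + 9z^2.

In cylindrical coordinates, x = r cos(θ), y = r sin(θ), z = z, dV = r dr dθ dz, with 0 ≤ r ≤ 2, 0 ≤ θ ≤ 2π, 0 ≤ z ≤ 4.

The integrand, after substitution and multiplying by the volume element, becomes (9r^2 + 9z^2) · r, so

    ∭_V (∇·F) dV = ∫_0^{2π} ∫_0^{2} ∫_0^{4} (9r^2 + 9z^2) · r dz dr dθ.

Inner (z from 0 to 4): 36r^3 + 192r.
Middle (r from 0 to 2): 528.
Outer (θ from 0 to 2π): 1056π.

Therefore ∯_{∂V} F · n dS = 1056π.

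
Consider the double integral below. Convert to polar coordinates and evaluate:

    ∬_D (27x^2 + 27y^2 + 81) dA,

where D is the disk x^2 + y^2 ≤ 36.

The region D is 0 ≤ r ≤ 6, 0 ≤ θ ≤ 2π in polar coordinates, where x = r cos(θ), y = r sin(θ), and dA = r dr dθ.

Under the substitution, the integrand becomes 27r^2 + 81, so

    ∬_D (27x^2 + 27y^2 + 81) dA = ∫_{0}^{2π} ∫_{0}^{6} (27r^2 + 81) · r dr dθ.

Inner integral (in r): ∫_{0}^{6} (27r^2 + 81) · r dr = 10206.

Outer integral (in θ): ∫_{0}^{2π} (10206) dθ = 20412π.

Therefore ∬_D (27x^2 + 27y^2 + 81) dA = 20412π.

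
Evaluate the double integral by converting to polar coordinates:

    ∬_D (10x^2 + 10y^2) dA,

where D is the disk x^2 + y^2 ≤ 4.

The region D is 0 ≤ r ≤ 2, 0 ≤ θ ≤ 2π in polar coordinates, where x = r cos(θ), y = r sin(θ), and dA = r dr dθ.

Under the substitution, the integrand becomes 10r^2, so

    ∬_D (10x^2 + 10y^2) dA = ∫_{0}^{2π} ∫_{0}^{2} (10r^2) · r dr dθ.

Inner integral (in r): ∫_{0}^{2} (10r^2) · r dr = 40.

Outer integral (in θ): ∫_{0}^{2π} (40) dθ = 80π.

Therefore ∬_D (10x^2 + 10y^2) dA = 80π.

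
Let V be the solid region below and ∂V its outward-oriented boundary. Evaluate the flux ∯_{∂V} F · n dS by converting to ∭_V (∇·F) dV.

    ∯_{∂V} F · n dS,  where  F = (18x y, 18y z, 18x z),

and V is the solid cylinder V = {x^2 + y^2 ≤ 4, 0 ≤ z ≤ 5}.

By the divergence theorem,

    ∯_{∂V} F · n dS = ∭_V (∇ · F) dV.

Compute the divergence:
    ∇ · F = ∂F_x/∂x + ∂F_y/∂y + ∂F_z/∂z = 18y + 18z + 18x = 18x + 18y + 18z.

In cylindrical coordinates, x = r cos(θ), y = r sin(θ), z = z, dV = r dr dθ dz, with 0 ≤ r ≤ 2, 0 ≤ θ ≤ 2π, 0 ≤ z ≤ 5.

The integrand, after substitution and multiplying by the volume element, becomes (18sqrt(2)r sin(θ + π/4) + 18z) · r, so

    ∭_V (∇·F) dV = ∫_0^{2π} ∫_0^{2} ∫_0^{5} (18sqrt(2)r sin(θ + π/4) + 18z) · r dz dr dθ.

Inner (z from 0 to 5): 45r (2sqrt(2)r sin(θ + π/4) + 5).
Middle (r from 0 to 2): 240sqrt(2)sin(θ + π/4) + 450.
Outer (θ from 0 to 2π): 900π.

Therefore ∯_{∂V} F · n dS = 900π.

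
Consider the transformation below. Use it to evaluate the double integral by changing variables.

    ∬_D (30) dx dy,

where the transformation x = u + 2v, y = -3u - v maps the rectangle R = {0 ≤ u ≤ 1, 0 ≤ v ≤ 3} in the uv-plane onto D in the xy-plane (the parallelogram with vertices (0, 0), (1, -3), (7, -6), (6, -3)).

Compute the Jacobian determinant of (x, y) with respect to (u, v):

    ∂(x,y)/∂(u,v) = | 1  2 | = (1)(-1) - (2)(-3) = 5.
                   | -3  -1 |

Its absolute value is |J| = 5 (the area scaling factor).

Substituting x = u + 2v, y = -3u - v into the integrand,

    30 → 30,

so the integral becomes

    ∬_R (30) · |J| du dv = ∫_0^1 ∫_0^3 (150) dv du.

Inner (v): 450.
Outer (u): 450.

Therefore ∬_D (30) dx dy = 450.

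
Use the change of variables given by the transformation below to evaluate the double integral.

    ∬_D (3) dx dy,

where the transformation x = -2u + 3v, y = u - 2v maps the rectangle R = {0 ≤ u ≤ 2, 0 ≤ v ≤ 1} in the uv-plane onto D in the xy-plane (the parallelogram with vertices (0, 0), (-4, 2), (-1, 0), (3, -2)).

Compute the Jacobian determinant of (x, y) with respect to (u, v):

    ∂(x,y)/∂(u,v) = | -2  3 | = (-2)(-2) - (3)(1) = 1.
                   | 1  -2 |

Its absolute value is |J| = 1 (the area scaling factor).

Substituting x = -2u + 3v, y = u - 2v into the integrand,

    3 → 3,

so the integral becomes

    ∬_R (3) · |J| du dv = ∫_0^2 ∫_0^1 (3) dv du.

Inner (v): 3.
Outer (u): 6.

Therefore ∬_D (3) dx dy = 6.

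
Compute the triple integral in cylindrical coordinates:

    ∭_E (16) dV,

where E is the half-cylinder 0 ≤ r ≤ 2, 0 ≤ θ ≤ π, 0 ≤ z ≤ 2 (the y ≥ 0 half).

In cylindrical coordinates, x = r cos(θ), y = r sin(θ), z = z, and dV = r dr dθ dz.

The integrand becomes 16, so

    ∭_E (16) dV = ∫_{0}^{π} ∫_{0}^{2} ∫_{0}^{2} (16) · r dz dr dθ.

Inner (z): 32r.
Middle (r from 0 to 2): 64.
Outer (θ): 64π.

Therefore the triple integral equals 64π.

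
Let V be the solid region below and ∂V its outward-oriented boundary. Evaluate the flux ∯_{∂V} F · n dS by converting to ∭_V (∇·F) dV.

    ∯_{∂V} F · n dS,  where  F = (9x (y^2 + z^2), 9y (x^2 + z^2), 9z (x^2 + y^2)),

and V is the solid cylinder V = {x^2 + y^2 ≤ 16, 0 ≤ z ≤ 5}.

By the divergence theorem,

    ∯_{∂V} F · n dS = ∭_V (∇ · F) dV.

Compute the divergence:
    ∇ · F = ∂F_x/∂x + ∂F_y/∂y + ∂F_z/∂z = 9y^2 + 9z^2 + 9x^2 + 9z^2 + 9x^2 + 9y^2 = 18x^2 + 18y^2 + 18z^2.

In cylindrical coordinates, x = r cos(θ), y = r sin(θ), z = z, dV = r dr dθ dz, with 0 ≤ r ≤ 4, 0 ≤ θ ≤ 2π, 0 ≤ z ≤ 5.

The integrand, after substitution and multiplying by the volume element, becomes (18r^2 + 18z^2) · r, so

    ∭_V (∇·F) dV = ∫_0^{2π} ∫_0^{4} ∫_0^{5} (18r^2 + 18z^2) · r dz dr dθ.

Inner (z from 0 to 5): 90r^3 + 750r.
Middle (r from 0 to 4): 11760.
Outer (θ from 0 to 2π): 23520π.

Therefore ∯_{∂V} F · n dS = 23520π.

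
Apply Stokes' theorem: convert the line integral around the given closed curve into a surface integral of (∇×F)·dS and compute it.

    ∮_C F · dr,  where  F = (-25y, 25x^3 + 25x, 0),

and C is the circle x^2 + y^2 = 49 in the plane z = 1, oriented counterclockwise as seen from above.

Let S be the flat disk x^2 + y^2 ≤ 49 in the plane z = 1, with upward unit normal n̂ = ẑ. By Stokes' theorem,

    ∮_C F · dr = ∬_S (∇ × F) · n̂ dS = ∬_D (curl F)_z dA,

where D is the disk x^2 + y^2 ≤ 49.

Compute the curl of F = (-25y, 25x^3 + 25x, 0):
    (∇ × F)_x = ∂F_z/∂y - ∂F_y/∂z = 0,
    (∇ × F)_y = ∂F_x/∂z - ∂F_z/∂x = 0,
    (∇ × F)_z = ∂F_y/∂x - ∂F_x/∂y = 75x^2 + 50.

On z = 1, (curl F)_z = 75x^2 + 50.

Convert to polar (x = r cos θ, y = r sin θ, dA = r dr dθ); the integrand becomes 75r^2cos(θ)^2 + 50, so

    ∬_D (curl F)_z dA = ∫_0^{2π} ∫_0^{7} (75r^2cos(θ)^2 + 50) · r dr dθ.

Inner (r from 0 to 7): 180075cos(θ)^2/4 + 1225.
Outer (θ from 0 to 2π): 189875π/4.

Therefore ∮_C F · dr = 189875π/4.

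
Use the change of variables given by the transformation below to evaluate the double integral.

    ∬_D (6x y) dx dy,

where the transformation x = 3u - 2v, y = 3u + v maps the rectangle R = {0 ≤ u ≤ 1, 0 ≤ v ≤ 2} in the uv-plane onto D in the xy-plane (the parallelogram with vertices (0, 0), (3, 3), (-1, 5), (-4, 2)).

Compute the Jacobian determinant of (x, y) with respect to (u, v):

    ∂(x,y)/∂(u,v) = | 3  -2 | = (3)(1) - (-2)(3) = 9.
                   | 3  1 |

Its absolute value is |J| = 9 (the area scaling factor).

Substituting x = 3u - 2v, y = 3u + v into the integrand,

    6x y → 54u^2 - 18u v - 12v^2,

so the integral becomes

    ∬_R (54u^2 - 18u v - 12v^2) · |J| du dv = ∫_0^1 ∫_0^2 (486u^2 - 162u v - 108v^2) dv du.

Inner (v): 972u^2 - 324u - 288.
Outer (u): -126.

Therefore ∬_D (6x y) dx dy = -126.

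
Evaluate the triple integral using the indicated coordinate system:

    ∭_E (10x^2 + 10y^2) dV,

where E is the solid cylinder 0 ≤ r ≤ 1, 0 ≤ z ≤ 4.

In cylindrical coordinates, x = r cos(θ), y = r sin(θ), z = z, and dV = r dr dθ dz.

The integrand becomes 10r^2, so

    ∭_E (10x^2 + 10y^2) dV = ∫_{0}^{2π} ∫_{0}^{1} ∫_{0}^{4} (10r^2) · r dz dr dθ.

Inner (z): 40r^3.
Middle (r from 0 to 1): 10.
Outer (θ): 20π.

Therefore the triple integral equals 20π.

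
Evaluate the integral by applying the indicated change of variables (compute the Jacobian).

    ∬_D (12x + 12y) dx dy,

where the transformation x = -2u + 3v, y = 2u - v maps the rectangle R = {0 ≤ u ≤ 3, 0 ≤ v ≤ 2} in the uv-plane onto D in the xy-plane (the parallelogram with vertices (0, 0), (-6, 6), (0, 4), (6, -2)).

Compute the Jacobian determinant of (x, y) with respect to (u, v):

    ∂(x,y)/∂(u,v) = | -2  3 | = (-2)(-1) - (3)(2) = -4.
                   | 2  -1 |

Its absolute value is |J| = 4 (the area scaling factor).

Substituting x = -2u + 3v, y = 2u - v into the integrand,

    12x + 12y → 24v,

so the integral becomes

    ∬_R (24v) · |J| du dv = ∫_0^3 ∫_0^2 (96v) dv du.

Inner (v): 192.
Outer (u): 576.

Therefore ∬_D (12x + 12y) dx dy = 576.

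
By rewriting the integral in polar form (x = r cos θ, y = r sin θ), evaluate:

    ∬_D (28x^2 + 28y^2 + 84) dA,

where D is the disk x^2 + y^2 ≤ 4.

The region D is 0 ≤ r ≤ 2, 0 ≤ θ ≤ 2π in polar coordinates, where x = r cos(θ), y = r sin(θ), and dA = r dr dθ.

Under the substitution, the integrand becomes 28r^2 + 84, so

    ∬_D (28x^2 + 28y^2 + 84) dA = ∫_{0}^{2π} ∫_{0}^{2} (28r^2 + 84) · r dr dθ.

Inner integral (in r): ∫_{0}^{2} (28r^2 + 84) · r dr = 280.

Outer integral (in θ): ∫_{0}^{2π} (280) dθ = 560π.

Therefore ∬_D (28x^2 + 28y^2 + 84) dA = 560π.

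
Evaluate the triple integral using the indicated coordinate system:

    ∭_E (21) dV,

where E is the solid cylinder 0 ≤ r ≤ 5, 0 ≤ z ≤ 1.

In cylindrical coordinates, x = r cos(θ), y = r sin(θ), z = z, and dV = r dr dθ dz.

The integrand becomes 21, so

    ∭_E (21) dV = ∫_{0}^{2π} ∫_{0}^{5} ∫_{0}^{1} (21) · r dz dr dθ.

Inner (z): 21r.
Middle (r from 0 to 5): 525/2.
Outer (θ): 525π.

Therefore the triple integral equals 525π.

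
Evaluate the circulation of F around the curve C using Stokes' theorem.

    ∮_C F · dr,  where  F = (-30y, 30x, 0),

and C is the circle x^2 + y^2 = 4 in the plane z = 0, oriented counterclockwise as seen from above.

Let S be the flat disk x^2 + y^2 ≤ 4 in the plane z = 0, with upward unit normal n̂ = ẑ. By Stokes' theorem,

    ∮_C F · dr = ∬_S (∇ × F) · n̂ dS = ∬_D (curl F)_z dA,

where D is the disk x^2 + y^2 ≤ 4.

Compute the curl of F = (-30y, 30x, 0):
    (∇ × F)_x = ∂F_z/∂y - ∂F_y/∂z = 0,
    (∇ × F)_y = ∂F_x/∂z - ∂F_z/∂x = 0,
    (∇ × F)_z = ∂F_y/∂x - ∂F_x/∂y = 60.

On z = 0, (curl F)_z = 60.

Convert to polar (x = r cos θ, y = r sin θ, dA = r dr dθ); the integrand becomes 60, so

    ∬_D (curl F)_z dA = ∫_0^{2π} ∫_0^{2} (60) · r dr dθ.

Inner (r from 0 to 2): 120.
Outer (θ from 0 to 2π): 240π.

Therefore ∮_C F · dr = 240π.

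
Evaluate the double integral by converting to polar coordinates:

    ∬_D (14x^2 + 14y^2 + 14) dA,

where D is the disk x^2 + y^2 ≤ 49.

The region D is 0 ≤ r ≤ 7, 0 ≤ θ ≤ 2π in polar coordinates, where x = r cos(θ), y = r sin(θ), and dA = r dr dθ.

Under the substitution, the integrand becomes 14r^2 + 14, so

    ∬_D (14x^2 + 14y^2 + 14) dA = ∫_{0}^{2π} ∫_{0}^{7} (14r^2 + 14) · r dr dθ.

Inner integral (in r): ∫_{0}^{7} (14r^2 + 14) · r dr = 17493/2.

Outer integral (in θ): ∫_{0}^{2π} (17493/2) dθ = 17493π.

Therefore ∬_D (14x^2 + 14y^2 + 14) dA = 17493π.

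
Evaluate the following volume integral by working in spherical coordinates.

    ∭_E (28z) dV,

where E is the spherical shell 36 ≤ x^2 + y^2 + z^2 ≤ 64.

In spherical coordinates, x = ρ sin(φ) cos(θ), y = ρ sin(φ) sin(θ), z = ρ cos(φ), and dV = ρ^2 sin(φ) dρ dφ dθ.

The integrand becomes 28ρ cos(φ), so

    ∭_E (28z) dV = ∫_{0}^{2π} ∫_{0}^{π} ∫_{6}^{8} (28ρ cos(φ)) · ρ^2 sin(φ) dρ dφ dθ.

Inner (ρ): 9800sin(2φ).
Middle (φ): 0.
Outer (θ): 0.

Therefore the triple integral equals 0.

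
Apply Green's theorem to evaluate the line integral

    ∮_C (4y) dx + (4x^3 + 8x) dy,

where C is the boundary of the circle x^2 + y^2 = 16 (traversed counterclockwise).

Green's theorem converts the closed line integral into a double integral over the enclosed region D:

    ∮_C P dx + Q dy = ∬_D (∂Q/∂x - ∂P/∂y) dA.

Here P = 4y, Q = 4x^3 + 8x, so

    ∂Q/∂x = 12x^2 + 8,    ∂P/∂y = 4,
    ∂Q/∂x - ∂P/∂y = 12x^2 + 4.

D is the region x^2 + y^2 ≤ 16. Evaluating the double integral:

In polar coordinates (x = r cos θ, y = r sin θ, dA = r dr dθ) the integrand becomes 12r^2cos(θ)^2 + 4, so

    ∬_D (12x^2 + 4) dA = ∫_0^{2π} ∫_0^{4} (12r^2cos(θ)^2 + 4) · r dr dθ.

Inner (r from 0 to 4): 768cos(θ)^2 + 32.
Outer (θ from 0 to 2π): 832π.

Therefore ∮_C P dx + Q dy = 832π.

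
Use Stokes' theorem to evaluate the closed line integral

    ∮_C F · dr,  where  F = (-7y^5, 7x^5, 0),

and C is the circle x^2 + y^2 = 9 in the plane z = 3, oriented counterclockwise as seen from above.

Let S be the flat disk x^2 + y^2 ≤ 9 in the plane z = 3, with upward unit normal n̂ = ẑ. By Stokes' theorem,

    ∮_C F · dr = ∬_S (∇ × F) · n̂ dS = ∬_D (curl F)_z dA,

where D is the disk x^2 + y^2 ≤ 9.

Compute the curl of F = (-7y^5, 7x^5, 0):
    (∇ × F)_x = ∂F_z/∂y - ∂F_y/∂z = 0,
    (∇ × F)_y = ∂F_x/∂z - ∂F_z/∂x = 0,
    (∇ × F)_z = ∂F_y/∂x - ∂F_x/∂y = 35x^4 + 35y^4.

On z = 3, (curl F)_z = 35x^4 + 35y^4.

Convert to polar (x = r cos θ, y = r sin θ, dA = r dr dθ); the integrand becomes 35r^4(sin(θ)^4 + cos(θ)^4), so

    ∬_D (curl F)_z dA = ∫_0^{2π} ∫_0^{3} (35r^4(sin(θ)^4 + cos(θ)^4)) · r dr dθ.

Inner (r from 0 to 3): 8505sin(θ)^4/2 + 8505cos(θ)^4/2.
Outer (θ from 0 to 2π): 25515π/4.

Therefore ∮_C F · dr = 25515π/4.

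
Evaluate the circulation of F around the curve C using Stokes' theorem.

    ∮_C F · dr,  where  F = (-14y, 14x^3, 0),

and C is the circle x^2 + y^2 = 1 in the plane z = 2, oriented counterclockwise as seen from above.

Let S be the flat disk x^2 + y^2 ≤ 1 in the plane z = 2, with upward unit normal n̂ = ẑ. By Stokes' theorem,

    ∮_C F · dr = ∬_S (∇ × F) · n̂ dS = ∬_D (curl F)_z dA,

where D is the disk x^2 + y^2 ≤ 1.

Compute the curl of F = (-14y, 14x^3, 0):
    (∇ × F)_x = ∂F_z/∂y - ∂F_y/∂z = 0,
    (∇ × F)_y = ∂F_x/∂z - ∂F_z/∂x = 0,
    (∇ × F)_z = ∂F_y/∂x - ∂F_x/∂y = 42x^2 + 14.

On z = 2, (curl F)_z = 42x^2 + 14.

Convert to polar (x = r cos θ, y = r sin θ, dA = r dr dθ); the integrand becomes 42r^2cos(θ)^2 + 14, so

    ∬_D (curl F)_z dA = ∫_0^{2π} ∫_0^{1} (42r^2cos(θ)^2 + 14) · r dr dθ.

Inner (r from 0 to 1): 21cos(θ)^2/2 + 7.
Outer (θ from 0 to 2π): 49π/2.

Therefore ∮_C F · dr = 49π/2.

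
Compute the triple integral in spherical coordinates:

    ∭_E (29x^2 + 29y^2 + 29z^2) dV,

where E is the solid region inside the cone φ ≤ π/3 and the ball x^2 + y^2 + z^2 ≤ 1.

In spherical coordinates, x = ρ sin(φ) cos(θ), y = ρ sin(φ) sin(θ), z = ρ cos(φ), and dV = ρ^2 sin(φ) dρ dφ dθ.

The integrand becomes 29ρ^2, so

    ∭_E (29x^2 + 29y^2 + 29z^2) dV = ∫_{0}^{2π} ∫_{0}^{π/3} ∫_{0}^{1} (29ρ^2) · ρ^2 sin(φ) dρ dφ dθ.

Inner (ρ): 29sin(φ)/5.
Middle (φ): 29/10.
Outer (θ): 29π/5.

Therefore the triple integral equals 29π/5.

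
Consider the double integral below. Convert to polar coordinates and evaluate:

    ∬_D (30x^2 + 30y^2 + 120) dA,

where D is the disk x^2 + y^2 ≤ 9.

The region D is 0 ≤ r ≤ 3, 0 ≤ θ ≤ 2π in polar coordinates, where x = r cos(θ), y = r sin(θ), and dA = r dr dθ.

Under the substitution, the integrand becomes 30r^2 + 120, so

    ∬_D (30x^2 + 30y^2 + 120) dA = ∫_{0}^{2π} ∫_{0}^{3} (30r^2 + 120) · r dr dθ.

Inner integral (in r): ∫_{0}^{3} (30r^2 + 120) · r dr = 2295/2.

Outer integral (in θ): ∫_{0}^{2π} (2295/2) dθ = 2295π.

Therefore ∬_D (30x^2 + 30y^2 + 120) dA = 2295π.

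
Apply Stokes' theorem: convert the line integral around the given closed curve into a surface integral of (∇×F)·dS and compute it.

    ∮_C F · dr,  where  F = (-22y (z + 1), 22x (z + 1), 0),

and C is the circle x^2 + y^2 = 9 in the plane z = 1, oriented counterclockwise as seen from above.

Let S be the flat disk x^2 + y^2 ≤ 9 in the plane z = 1, with upward unit normal n̂ = ẑ. By Stokes' theorem,

    ∮_C F · dr = ∬_S (∇ × F) · n̂ dS = ∬_D (curl F)_z dA,

where D is the disk x^2 + y^2 ≤ 9.

Compute the curl of F = (-22y (z + 1), 22x (z + 1), 0):
    (∇ × F)_x = ∂F_z/∂y - ∂F_y/∂z = -22x,
    (∇ × F)_y = ∂F_x/∂z - ∂F_z/∂x = -22y,
    (∇ × F)_z = ∂F_y/∂x - ∂F_x/∂y = 44z + 44.

On z = 1, (curl F)_z = 88.

Convert to polar (x = r cos θ, y = r sin θ, dA = r dr dθ); the integrand becomes 88, so

    ∬_D (curl F)_z dA = ∫_0^{2π} ∫_0^{3} (88) · r dr dθ.

Inner (r from 0 to 3): 396.
Outer (θ from 0 to 2π): 792π.

Therefore ∮_C F · dr = 792π.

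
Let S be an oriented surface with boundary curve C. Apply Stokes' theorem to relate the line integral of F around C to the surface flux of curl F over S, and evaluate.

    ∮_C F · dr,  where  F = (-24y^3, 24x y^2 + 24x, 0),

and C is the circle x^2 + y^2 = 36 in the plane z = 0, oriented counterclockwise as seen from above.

Let S be the flat disk x^2 + y^2 ≤ 36 in the plane z = 0, with upward unit normal n̂ = ẑ. By Stokes' theorem,

    ∮_C F · dr = ∬_S (∇ × F) · n̂ dS = ∬_D (curl F)_z dA,

where D is the disk x^2 + y^2 ≤ 36.

Compute the curl of F = (-24y^3, 24x y^2 + 24x, 0):
    (∇ × F)_x = ∂F_z/∂y - ∂F_y/∂z = 0,
    (∇ × F)_y = ∂F_x/∂z - ∂F_z/∂x = 0,
    (∇ × F)_z = ∂F_y/∂x - ∂F_x/∂y = 96y^2 + 24.

On z = 0, (curl F)_z = 96y^2 + 24.

Convert to polar (x = r cos θ, y = r sin θ, dA = r dr dθ); the integrand becomes 96r^2sin(θ)^2 + 24, so

    ∬_D (curl F)_z dA = ∫_0^{2π} ∫_0^{6} (96r^2sin(θ)^2 + 24) · r dr dθ.

Inner (r from 0 to 6): 31104sin(θ)^2 + 432.
Outer (θ from 0 to 2π): 31968π.

Therefore ∮_C F · dr = 31968π.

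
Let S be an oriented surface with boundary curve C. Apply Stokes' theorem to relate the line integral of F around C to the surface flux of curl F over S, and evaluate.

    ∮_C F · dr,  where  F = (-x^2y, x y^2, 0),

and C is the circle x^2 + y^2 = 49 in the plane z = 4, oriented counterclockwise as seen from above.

Let S be the flat disk x^2 + y^2 ≤ 49 in the plane z = 4, with upward unit normal n̂ = ẑ. By Stokes' theorem,

    ∮_C F · dr = ∬_S (∇ × F) · n̂ dS = ∬_D (curl F)_z dA,

where D is the disk x^2 + y^2 ≤ 49.

Compute the curl of F = (-x^2y, x y^2, 0):
    (∇ × F)_x = ∂F_z/∂y - ∂F_y/∂z = 0,
    (∇ × F)_y = ∂F_x/∂z - ∂F_z/∂x = 0,
    (∇ × F)_z = ∂F_y/∂x - ∂F_x/∂y = x^2 + y^2.

On z = 4, (curl F)_z = x^2 + y^2.

Convert to polar (x = r cos θ, y = r sin θ, dA = r dr dθ); the integrand becomes r^2, so

    ∬_D (curl F)_z dA = ∫_0^{2π} ∫_0^{7} (r^2) · r dr dθ.

Inner (r from 0 to 7): 2401/4.
Outer (θ from 0 to 2π): 2401π/2.

Therefore ∮_C F · dr = 2401π/2.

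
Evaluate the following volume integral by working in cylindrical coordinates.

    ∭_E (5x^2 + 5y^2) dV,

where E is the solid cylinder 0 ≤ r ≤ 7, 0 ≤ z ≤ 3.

In cylindrical coordinates, x = r cos(θ), y = r sin(θ), z = z, and dV = r dr dθ dz.

The integrand becomes 5r^2, so

    ∭_E (5x^2 + 5y^2) dV = ∫_{0}^{2π} ∫_{0}^{7} ∫_{0}^{3} (5r^2) · r dz dr dθ.

Inner (z): 15r^3.
Middle (r from 0 to 7): 36015/4.
Outer (θ): 36015π/2.

Therefore the triple integral equals 36015π/2.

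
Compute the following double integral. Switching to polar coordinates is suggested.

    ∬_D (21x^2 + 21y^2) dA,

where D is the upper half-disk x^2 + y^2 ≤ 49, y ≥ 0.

The region D is 0 ≤ r ≤ 7, 0 ≤ θ ≤ π in polar coordinates, where x = r cos(θ), y = r sin(θ), and dA = r dr dθ.

Under the substitution, the integrand becomes 21r^2, so

    ∬_D (21x^2 + 21y^2) dA = ∫_{0}^{π} ∫_{0}^{7} (21r^2) · r dr dθ.

Inner integral (in r): ∫_{0}^{7} (21r^2) · r dr = 50421/4.

Outer integral (in θ): ∫_{0}^{π} (50421/4) dθ = 50421π/4.

Therefore ∬_D (21x^2 + 21y^2) dA = 50421π/4.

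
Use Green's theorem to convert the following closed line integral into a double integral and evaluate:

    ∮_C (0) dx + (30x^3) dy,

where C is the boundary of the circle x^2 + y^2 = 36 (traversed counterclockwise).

Green's theorem converts the closed line integral into a double integral over the enclosed region D:

    ∮_C P dx + Q dy = ∬_D (∂Q/∂x - ∂P/∂y) dA.

Here P = 0, Q = 30x^3, so

    ∂Q/∂x = 90x^2,    ∂P/∂y = 0,
    ∂Q/∂x - ∂P/∂y = 90x^2.

D is the region x^2 + y^2 ≤ 36. Evaluating the double integral:

In polar coordinates (x = r cos θ, y = r sin θ, dA = r dr dθ) the integrand becomes 90r^2cos(θ)^2, so

    ∬_D (90x^2) dA = ∫_0^{2π} ∫_0^{6} (90r^2cos(θ)^2) · r dr dθ.

Inner (r from 0 to 6): 29160cos(θ)^2.
Outer (θ from 0 to 2π): 29160π.

Therefore ∮_C P dx + Q dy = 29160π.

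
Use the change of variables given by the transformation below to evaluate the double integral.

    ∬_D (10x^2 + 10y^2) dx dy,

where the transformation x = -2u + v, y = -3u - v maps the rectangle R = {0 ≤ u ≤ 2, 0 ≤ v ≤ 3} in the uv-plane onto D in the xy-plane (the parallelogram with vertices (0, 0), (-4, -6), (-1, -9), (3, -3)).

Compute the Jacobian determinant of (x, y) with respect to (u, v):

    ∂(x,y)/∂(u,v) = | -2  1 | = (-2)(-1) - (1)(-3) = 5.
                   | -3  -1 |

Its absolute value is |J| = 5 (the area scaling factor).

Substituting x = -2u + v, y = -3u - v into the integrand,

    10x^2 + 10y^2 → 130u^2 + 20u v + 20v^2,

so the integral becomes

    ∬_R (130u^2 + 20u v + 20v^2) · |J| du dv = ∫_0^2 ∫_0^3 (650u^2 + 100u v + 100v^2) dv du.

Inner (v): 1950u^2 + 450u + 900.
Outer (u): 7900.

Therefore ∬_D (10x^2 + 10y^2) dx dy = 7900.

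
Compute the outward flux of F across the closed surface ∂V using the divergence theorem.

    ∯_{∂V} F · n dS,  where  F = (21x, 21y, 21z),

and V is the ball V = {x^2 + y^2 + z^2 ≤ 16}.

By the divergence theorem,

    ∯_{∂V} F · n dS = ∭_V (∇ · F) dV.

Compute the divergence:
    ∇ · F = ∂F_x/∂x + ∂F_y/∂y + ∂F_z/∂z = 21 + 21 + 21 = 63.

In spherical coordinates, x = ρ sin(φ) cos(θ), y = ρ sin(φ) sin(θ), z = ρ cos(φ), dV = ρ^2 sin(φ) dρ dφ dθ, with 0 ≤ ρ ≤ 4, 0 ≤ φ ≤ π, 0 ≤ θ ≤ 2π.

The integrand, after substitution and multiplying by the volume element, becomes (63) · ρ^2 sin(φ), so

    ∭_V (∇·F) dV = ∫_0^{2π} ∫_0^{π} ∫_0^{4} (63) · ρ^2 sin(φ) dρ dφ dθ.

Inner (ρ from 0 to 4): 1344sin(φ).
Middle (φ from 0 to π): 2688.
Outer (θ from 0 to 2π): 5376π.

Therefore ∯_{∂V} F · n dS = 5376π.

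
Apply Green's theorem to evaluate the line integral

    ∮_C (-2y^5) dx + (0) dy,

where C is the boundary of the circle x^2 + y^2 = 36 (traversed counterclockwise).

Green's theorem converts the closed line integral into a double integral over the enclosed region D:

    ∮_C P dx + Q dy = ∬_D (∂Q/∂x - ∂P/∂y) dA.

Here P = -2y^5, Q = 0, so

    ∂Q/∂x = 0,    ∂P/∂y = -10y^4,
    ∂Q/∂x - ∂P/∂y = 10y^4.

D is the region x^2 + y^2 ≤ 36. Evaluating the double integral:

In polar coordinates (x = r cos θ, y = r sin θ, dA = r dr dθ) the integrand becomes 10r^4sin(θ)^4, so

    ∬_D (10y^4) dA = ∫_0^{2π} ∫_0^{6} (10r^4sin(θ)^4) · r dr dθ.

Inner (r from 0 to 6): 77760sin(θ)^4.
Outer (θ from 0 to 2π): 58320π.

Therefore ∮_C P dx + Q dy = 58320π.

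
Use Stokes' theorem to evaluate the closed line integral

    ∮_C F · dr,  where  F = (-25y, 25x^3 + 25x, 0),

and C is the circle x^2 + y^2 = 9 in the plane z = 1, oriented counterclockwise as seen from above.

Let S be the flat disk x^2 + y^2 ≤ 9 in the plane z = 1, with upward unit normal n̂ = ẑ. By Stokes' theorem,

    ∮_C F · dr = ∬_S (∇ × F) · n̂ dS = ∬_D (curl F)_z dA,

where D is the disk x^2 + y^2 ≤ 9.

Compute the curl of F = (-25y, 25x^3 + 25x, 0):
    (∇ × F)_x = ∂F_z/∂y - ∂F_y/∂z = 0,
    (∇ × F)_y = ∂F_x/∂z - ∂F_z/∂x = 0,
    (∇ × F)_z = ∂F_y/∂x - ∂F_x/∂y = 75x^2 + 50.

On z = 1, (curl F)_z = 75x^2 + 50.

Convert to polar (x = r cos θ, y = r sin θ, dA = r dr dθ); the integrand becomes 75r^2cos(θ)^2 + 50, so

    ∬_D (curl F)_z dA = ∫_0^{2π} ∫_0^{3} (75r^2cos(θ)^2 + 50) · r dr dθ.

Inner (r from 0 to 3): 6075cos(θ)^2/4 + 225.
Outer (θ from 0 to 2π): 7875π/4.

Therefore ∮_C F · dr = 7875π/4.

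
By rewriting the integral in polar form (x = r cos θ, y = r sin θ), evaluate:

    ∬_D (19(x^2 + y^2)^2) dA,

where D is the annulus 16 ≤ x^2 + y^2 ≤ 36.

The region D is 4 ≤ r ≤ 6, 0 ≤ θ ≤ 2π in polar coordinates, where x = r cos(θ), y = r sin(θ), and dA = r dr dθ.

Under the substitution, the integrand becomes 19r^4, so

    ∬_D (19(x^2 + y^2)^2) dA = ∫_{0}^{2π} ∫_{4}^{6} (19r^4) · r dr dθ.

Inner integral (in r): ∫_{4}^{6} (19r^4) · r dr = 404320/3.

Outer integral (in θ): ∫_{0}^{2π} (404320/3) dθ = 808640π/3.

Therefore ∬_D (19(x^2 + y^2)^2) dA = 808640π/3.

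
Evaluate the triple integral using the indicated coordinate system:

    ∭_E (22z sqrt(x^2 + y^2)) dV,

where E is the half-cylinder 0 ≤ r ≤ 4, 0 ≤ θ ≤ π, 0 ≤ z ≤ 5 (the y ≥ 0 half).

In cylindrical coordinates, x = r cos(θ), y = r sin(θ), z = z, and dV = r dr dθ dz.

The integrand becomes 22r z, so

    ∭_E (22z sqrt(x^2 + y^2)) dV = ∫_{0}^{π} ∫_{0}^{4} ∫_{0}^{5} (22r z) · r dz dr dθ.

Inner (z): 275r^2.
Middle (r from 0 to 4): 17600/3.
Outer (θ): 17600π/3.

Therefore the triple integral equals 17600π/3.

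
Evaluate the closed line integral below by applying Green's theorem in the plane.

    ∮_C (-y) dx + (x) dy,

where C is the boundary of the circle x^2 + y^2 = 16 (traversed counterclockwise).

Green's theorem converts the closed line integral into a double integral over the enclosed region D:

    ∮_C P dx + Q dy = ∬_D (∂Q/∂x - ∂P/∂y) dA.

Here P = -y, Q = x, so

    ∂Q/∂x = 1,    ∂P/∂y = -1,
    ∂Q/∂x - ∂P/∂y = 2.

D is the region x^2 + y^2 ≤ 16. Evaluating the double integral:

In polar coordinates (x = r cos θ, y = r sin θ, dA = r dr dθ) the integrand becomes 2, so

    ∬_D (2) dA = ∫_0^{2π} ∫_0^{4} (2) · r dr dθ.

Inner (r from 0 to 4): 16.
Outer (θ from 0 to 2π): 32π.

Therefore ∮_C P dx + Q dy = 32π.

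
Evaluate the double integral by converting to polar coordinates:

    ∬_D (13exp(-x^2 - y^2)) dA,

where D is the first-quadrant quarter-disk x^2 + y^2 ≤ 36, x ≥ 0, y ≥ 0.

The region D is 0 ≤ r ≤ 6, 0 ≤ θ ≤ π/2 in polar coordinates, where x = r cos(θ), y = r sin(θ), and dA = r dr dθ.

Under the substitution, the integrand becomes 13exp(-r^2), so

    ∬_D (13exp(-x^2 - y^2)) dA = ∫_{0}^{π/2} ∫_{0}^{6} (13exp(-r^2)) · r dr dθ.

Inner integral (in r): ∫_{0}^{6} (13exp(-r^2)) · r dr = 13/2 - 13exp(-36)/2.

Outer integral (in θ): ∫_{0}^{π/2} (13/2 - 13exp(-36)/2) dθ = -13π (1 - exp(36))exp(-36)/4.

Therefore ∬_D (13exp(-x^2 - y^2)) dA = -13π (1 - exp(36))exp(-36)/4.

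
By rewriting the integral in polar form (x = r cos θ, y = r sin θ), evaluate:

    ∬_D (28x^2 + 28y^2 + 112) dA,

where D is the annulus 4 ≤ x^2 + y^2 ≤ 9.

The region D is 2 ≤ r ≤ 3, 0 ≤ θ ≤ 2π in polar coordinates, where x = r cos(θ), y = r sin(θ), and dA = r dr dθ.

Under the substitution, the integrand becomes 28r^2 + 112, so

    ∬_D (28x^2 + 28y^2 + 112) dA = ∫_{0}^{2π} ∫_{2}^{3} (28r^2 + 112) · r dr dθ.

Inner integral (in r): ∫_{2}^{3} (28r^2 + 112) · r dr = 735.

Outer integral (in θ): ∫_{0}^{2π} (735) dθ = 1470π.

Therefore ∬_D (28x^2 + 28y^2 + 112) dA = 1470π.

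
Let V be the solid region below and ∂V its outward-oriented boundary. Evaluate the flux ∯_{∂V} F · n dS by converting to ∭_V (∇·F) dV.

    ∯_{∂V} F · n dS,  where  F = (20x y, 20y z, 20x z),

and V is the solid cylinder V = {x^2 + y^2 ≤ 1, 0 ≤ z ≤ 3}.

By the divergence theorem,

    ∯_{∂V} F · n dS = ∭_V (∇ · F) dV.

Compute the divergence:
    ∇ · F = ∂F_x/∂x + ∂F_y/∂y + ∂F_z/∂z = 20y + 20z + 20x = 20x + 20y + 20z.

In cylindrical coordinates, x = r cos(θ), y = r sin(θ), z = z, dV = r dr dθ dz, with 0 ≤ r ≤ 1, 0 ≤ θ ≤ 2π, 0 ≤ z ≤ 3.

The integrand, after substitution and multiplying by the volume element, becomes (20sqrt(2)r sin(θ + π/4) + 20z) · r, so

    ∭_V (∇·F) dV = ∫_0^{2π} ∫_0^{1} ∫_0^{3} (20sqrt(2)r sin(θ + π/4) + 20z) · r dz dr dθ.

Inner (z from 0 to 3): 30r (2sqrt(2)r sin(θ + π/4) + 3).
Middle (r from 0 to 1): 20sqrt(2)sin(θ + π/4) + 45.
Outer (θ from 0 to 2π): 90π.

Therefore ∯_{∂V} F · n dS = 90π.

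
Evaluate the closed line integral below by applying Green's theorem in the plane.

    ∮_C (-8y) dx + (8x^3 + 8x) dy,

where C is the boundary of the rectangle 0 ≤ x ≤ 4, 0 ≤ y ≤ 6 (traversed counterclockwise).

Green's theorem converts the closed line integral into a double integral over the enclosed region D:

    ∮_C P dx + Q dy = ∬_D (∂Q/∂x - ∂P/∂y) dA.

Here P = -8y, Q = 8x^3 + 8x, so

    ∂Q/∂x = 24x^2 + 8,    ∂P/∂y = -8,
    ∂Q/∂x - ∂P/∂y = 24x^2 + 16.

D is the region 0 ≤ x ≤ 4, 0 ≤ y ≤ 6. Evaluating the double integral:

    ∬_D (24x^2 + 16) dA = ∫_0^{4} ∫_0^{6} (24x^2 + 16) dy dx.

Inner (y from 0 to 6): 144x^2 + 96.
Outer (x from 0 to 4): 3456.

Therefore ∮_C P dx + Q dy = 3456.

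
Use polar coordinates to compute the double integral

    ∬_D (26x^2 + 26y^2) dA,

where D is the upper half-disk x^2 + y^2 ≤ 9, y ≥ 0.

The region D is 0 ≤ r ≤ 3, 0 ≤ θ ≤ π in polar coordinates, where x = r cos(θ), y = r sin(θ), and dA = r dr dθ.

Under the substitution, the integrand becomes 26r^2, so

    ∬_D (26x^2 + 26y^2) dA = ∫_{0}^{π} ∫_{0}^{3} (26r^2) · r dr dθ.

Inner integral (in r): ∫_{0}^{3} (26r^2) · r dr = 1053/2.

Outer integral (in θ): ∫_{0}^{π} (1053/2) dθ = 1053π/2.

Therefore ∬_D (26x^2 + 26y^2) dA = 1053π/2.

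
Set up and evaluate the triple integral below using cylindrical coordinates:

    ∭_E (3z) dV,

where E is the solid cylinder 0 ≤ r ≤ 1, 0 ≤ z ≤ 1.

In cylindrical coordinates, x = r cos(θ), y = r sin(θ), z = z, and dV = r dr dθ dz.

The integrand becomes 3z, so

    ∭_E (3z) dV = ∫_{0}^{2π} ∫_{0}^{1} ∫_{0}^{1} (3z) · r dz dr dθ.

Inner (z): 3r/2.
Middle (r from 0 to 1): 3/4.
Outer (θ): 3π/2.

Therefore the triple integral equals 3π/2.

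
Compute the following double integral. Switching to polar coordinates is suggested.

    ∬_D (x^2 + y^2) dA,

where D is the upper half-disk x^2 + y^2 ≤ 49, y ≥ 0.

The region D is 0 ≤ r ≤ 7, 0 ≤ θ ≤ π in polar coordinates, where x = r cos(θ), y = r sin(θ), and dA = r dr dθ.

Under the substitution, the integrand becomes r^2, so

    ∬_D (x^2 + y^2) dA = ∫_{0}^{π} ∫_{0}^{7} (r^2) · r dr dθ.

Inner integral (in r): ∫_{0}^{7} (r^2) · r dr = 2401/4.

Outer integral (in θ): ∫_{0}^{π} (2401/4) dθ = 2401π/4.

Therefore ∬_D (x^2 + y^2) dA = 2401π/4.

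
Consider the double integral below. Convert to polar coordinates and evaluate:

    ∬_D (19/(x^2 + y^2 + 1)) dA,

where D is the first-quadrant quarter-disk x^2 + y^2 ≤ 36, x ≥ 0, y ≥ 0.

The region D is 0 ≤ r ≤ 6, 0 ≤ θ ≤ π/2 in polar coordinates, where x = r cos(θ), y = r sin(θ), and dA = r dr dθ.

Under the substitution, the integrand becomes 19/(r^2 + 1), so

    ∬_D (19/(x^2 + y^2 + 1)) dA = ∫_{0}^{π/2} ∫_{0}^{6} (19/(r^2 + 1)) · r dr dθ.

Inner integral (in r): ∫_{0}^{6} (19/(r^2 + 1)) · r dr = 19log(37)/2.

Outer integral (in θ): ∫_{0}^{π/2} (19log(37)/2) dθ = 19π log(37)/4.

Therefore ∬_D (19/(x^2 + y^2 + 1)) dA = 19π log(37)/4.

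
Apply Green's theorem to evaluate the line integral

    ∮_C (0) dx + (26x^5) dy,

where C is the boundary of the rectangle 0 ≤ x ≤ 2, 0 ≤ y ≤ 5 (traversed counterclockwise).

Green's theorem converts the closed line integral into a double integral over the enclosed region D:

    ∮_C P dx + Q dy = ∬_D (∂Q/∂x - ∂P/∂y) dA.

Here P = 0, Q = 26x^5, so

    ∂Q/∂x = 130x^4,    ∂P/∂y = 0,
    ∂Q/∂x - ∂P/∂y = 130x^4.

D is the region 0 ≤ x ≤ 2, 0 ≤ y ≤ 5. Evaluating the double integral:

    ∬_D (130x^4) dA = ∫_0^{2} ∫_0^{5} (130x^4) dy dx.

Inner (y from 0 to 5): 650x^4.
Outer (x from 0 to 2): 4160.

Therefore ∮_C P dx + Q dy = 4160.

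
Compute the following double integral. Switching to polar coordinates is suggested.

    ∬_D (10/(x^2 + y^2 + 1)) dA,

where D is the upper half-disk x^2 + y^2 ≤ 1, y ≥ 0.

The region D is 0 ≤ r ≤ 1, 0 ≤ θ ≤ π in polar coordinates, where x = r cos(θ), y = r sin(θ), and dA = r dr dθ.

Under the substitution, the integrand becomes 10/(r^2 + 1), so

    ∬_D (10/(x^2 + y^2 + 1)) dA = ∫_{0}^{π} ∫_{0}^{1} (10/(r^2 + 1)) · r dr dθ.

Inner integral (in r): ∫_{0}^{1} (10/(r^2 + 1)) · r dr = log(32).

Outer integral (in θ): ∫_{0}^{π} (log(32)) dθ = log(32^π).

Therefore ∬_D (10/(x^2 + y^2 + 1)) dA = log(32^π).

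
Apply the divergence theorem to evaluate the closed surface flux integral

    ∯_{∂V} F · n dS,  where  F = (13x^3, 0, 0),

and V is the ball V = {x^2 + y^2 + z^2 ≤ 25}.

By the divergence theorem,

    ∯_{∂V} F · n dS = ∭_V (∇ · F) dV.

Compute the divergence:
    ∇ · F = ∂F_x/∂x + ∂F_y/∂y + ∂F_z/∂z = 39x^2 + 0 + 0 = 39x^2.

In spherical coordinates, x = ρ sin(φ) cos(θ), y = ρ sin(φ) sin(θ), z = ρ cos(φ), dV = ρ^2 sin(φ) dρ dφ dθ, with 0 ≤ ρ ≤ 5, 0 ≤ φ ≤ π, 0 ≤ θ ≤ 2π.

The integrand, after substitution and multiplying by the volume element, becomes (39ρ^2sin(φ)^2cos(θ)^2) · ρ^2 sin(φ), so

    ∭_V (∇·F) dV = ∫_0^{2π} ∫_0^{π} ∫_0^{5} (39ρ^2sin(φ)^2cos(θ)^2) · ρ^2 sin(φ) dρ dφ dθ.

Inner (ρ from 0 to 5): 24375sin(φ)^3cos(θ)^2.
Middle (φ from 0 to π): 32500cos(θ)^2.
Outer (θ from 0 to 2π): 32500π.

Therefore ∯_{∂V} F · n dS = 32500π.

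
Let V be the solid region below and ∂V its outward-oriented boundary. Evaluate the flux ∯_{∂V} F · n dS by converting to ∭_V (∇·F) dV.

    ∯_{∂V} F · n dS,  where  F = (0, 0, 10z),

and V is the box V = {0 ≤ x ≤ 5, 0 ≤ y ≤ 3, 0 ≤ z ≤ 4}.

By the divergence theorem,

    ∯_{∂V} F · n dS = ∭_V (∇ · F) dV.

Compute the divergence:
    ∇ · F = ∂F_x/∂x + ∂F_y/∂y + ∂F_z/∂z = 0 + 0 + 10 = 10.

V is a rectangular box, so dV = dx dy dz with 0 ≤ x ≤ 5, 0 ≤ y ≤ 3, 0 ≤ z ≤ 4.

Integrate (10) over V as an iterated integral:

    ∭_V (∇·F) dV = ∫_0^{5} ∫_0^{3} ∫_0^{4} (10) dz dy dx.

Inner (z from 0 to 4): 40.
Middle (y from 0 to 3): 120.
Outer (x from 0 to 5): 600.

Therefore ∯_{∂V} F · n dS = 600.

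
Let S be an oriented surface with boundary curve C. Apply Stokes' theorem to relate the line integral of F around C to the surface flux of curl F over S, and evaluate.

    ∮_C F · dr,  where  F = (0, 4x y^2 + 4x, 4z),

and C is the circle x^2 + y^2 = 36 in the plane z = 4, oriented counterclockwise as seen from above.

Let S be the flat disk x^2 + y^2 ≤ 36 in the plane z = 4, with upward unit normal n̂ = ẑ. By Stokes' theorem,

    ∮_C F · dr = ∬_S (∇ × F) · n̂ dS = ∬_D (curl F)_z dA,

where D is the disk x^2 + y^2 ≤ 36.

Compute the curl of F = (0, 4x y^2 + 4x, 4z):
    (∇ × F)_x = ∂F_z/∂y - ∂F_y/∂z = 0,
    (∇ × F)_y = ∂F_x/∂z - ∂F_z/∂x = 0,
    (∇ × F)_z = ∂F_y/∂x - ∂F_x/∂y = 4y^2 + 4.

On z = 4, (curl F)_z = 4y^2 + 4.

Convert to polar (x = r cos θ, y = r sin θ, dA = r dr dθ); the integrand becomes 4r^2sin(θ)^2 + 4, so

    ∬_D (curl F)_z dA = ∫_0^{2π} ∫_0^{6} (4r^2sin(θ)^2 + 4) · r dr dθ.

Inner (r from 0 to 6): 1296sin(θ)^2 + 72.
Outer (θ from 0 to 2π): 1440π.

Therefore ∮_C F · dr = 1440π.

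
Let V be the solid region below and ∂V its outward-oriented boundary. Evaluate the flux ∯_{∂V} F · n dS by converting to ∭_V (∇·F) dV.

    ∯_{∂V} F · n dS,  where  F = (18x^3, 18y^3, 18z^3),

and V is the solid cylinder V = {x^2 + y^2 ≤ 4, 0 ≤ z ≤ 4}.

By the divergence theorem,

    ∯_{∂V} F · n dS = ∭_V (∇ · F) dV.

Compute the divergence:
    ∇ · F = ∂F_x/∂x + ∂F_y/∂y + ∂F_z/∂z = 54x^2 + 54y^2 + 54z^2.

In cylindrical coordinates, x = r cos(θ), y = r sin(θ), z = z, dV = r dr dθ dz, with 0 ≤ r ≤ 2, 0 ≤ θ ≤ 2π, 0 ≤ z ≤ 4.

The integrand, after substitution and multiplying by the volume element, becomes (54r^2 + 54z^2) · r, so

    ∭_V (∇·F) dV = ∫_0^{2π} ∫_0^{2} ∫_0^{4} (54r^2 + 54z^2) · r dz dr dθ.

Inner (z from 0 to 4): 216r^3 + 1152r.
Middle (r from 0 to 2): 3168.
Outer (θ from 0 to 2π): 6336π.

Therefore ∯_{∂V} F · n dS = 6336π.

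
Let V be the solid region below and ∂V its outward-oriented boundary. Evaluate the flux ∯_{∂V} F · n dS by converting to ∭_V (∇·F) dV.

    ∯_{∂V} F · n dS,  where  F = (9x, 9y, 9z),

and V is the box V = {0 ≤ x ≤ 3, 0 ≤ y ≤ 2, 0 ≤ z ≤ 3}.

By the divergence theorem,

    ∯_{∂V} F · n dS = ∭_V (∇ · F) dV.

Compute the divergence:
    ∇ · F = ∂F_x/∂x + ∂F_y/∂y + ∂F_z/∂z = 9 + 9 + 9 = 27.

V is a rectangular box, so dV = dx dy dz with 0 ≤ x ≤ 3, 0 ≤ y ≤ 2, 0 ≤ z ≤ 3.

Integrate (27) over V as an iterated integral:

    ∭_V (∇·F) dV = ∫_0^{3} ∫_0^{2} ∫_0^{3} (27) dz dy dx.

Inner (z from 0 to 3): 81.
Middle (y from 0 to 2): 162.
Outer (x from 0 to 3): 486.

Therefore ∯_{∂V} F · n dS = 486.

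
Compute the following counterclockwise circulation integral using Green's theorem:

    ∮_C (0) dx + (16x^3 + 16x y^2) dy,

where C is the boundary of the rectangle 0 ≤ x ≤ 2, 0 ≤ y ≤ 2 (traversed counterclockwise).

Green's theorem converts the closed line integral into a double integral over the enclosed region D:

    ∮_C P dx + Q dy = ∬_D (∂Q/∂x - ∂P/∂y) dA.

Here P = 0, Q = 16x^3 + 16x y^2, so

    ∂Q/∂x = 48x^2 + 16y^2,    ∂P/∂y = 0,
    ∂Q/∂x - ∂P/∂y = 48x^2 + 16y^2.

D is the region 0 ≤ x ≤ 2, 0 ≤ y ≤ 2. Evaluating the double integral:

    ∬_D (48x^2 + 16y^2) dA = ∫_0^{2} ∫_0^{2} (48x^2 + 16y^2) dy dx.

Inner (y from 0 to 2): 96x^2 + 128/3.
Outer (x from 0 to 2): 1024/3.

Therefore ∮_C P dx + Q dy = 1024/3.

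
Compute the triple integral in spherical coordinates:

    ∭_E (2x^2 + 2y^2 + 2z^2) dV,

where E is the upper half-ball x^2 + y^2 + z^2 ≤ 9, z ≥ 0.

In spherical coordinates, x = ρ sin(φ) cos(θ), y = ρ sin(φ) sin(θ), z = ρ cos(φ), and dV = ρ^2 sin(φ) dρ dφ dθ.

The integrand becomes 2ρ^2, so

    ∭_E (2x^2 + 2y^2 + 2z^2) dV = ∫_{0}^{2π} ∫_{0}^{π/2} ∫_{0}^{3} (2ρ^2) · ρ^2 sin(φ) dρ dφ dθ.

Inner (ρ): 486sin(φ)/5.
Middle (φ): 486/5.
Outer (θ): 972π/5.

Therefore the triple integral equals 972π/5.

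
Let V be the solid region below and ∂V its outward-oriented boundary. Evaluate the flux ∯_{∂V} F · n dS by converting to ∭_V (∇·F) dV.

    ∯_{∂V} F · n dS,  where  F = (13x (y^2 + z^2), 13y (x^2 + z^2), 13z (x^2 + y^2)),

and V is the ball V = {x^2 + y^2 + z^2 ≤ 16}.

By the divergence theorem,

    ∯_{∂V} F · n dS = ∭_V (∇ · F) dV.

Compute the divergence:
    ∇ · F = ∂F_x/∂x + ∂F_y/∂y + ∂F_z/∂z = 13y^2 + 13z^2 + 13x^2 + 13z^2 + 13x^2 + 13y^2 = 26x^2 + 26y^2 + 26z^2.

In spherical coordinates, x = ρ sin(φ) cos(θ), y = ρ sin(φ) sin(θ), z = ρ cos(φ), dV = ρ^2 sin(φ) dρ dφ dθ, with 0 ≤ ρ ≤ 4, 0 ≤ φ ≤ π, 0 ≤ θ ≤ 2π.

The integrand, after substitution and multiplying by the volume element, becomes (26ρ^2) · ρ^2 sin(φ), so

    ∭_V (∇·F) dV = ∫_0^{2π} ∫_0^{π} ∫_0^{4} (26ρ^2) · ρ^2 sin(φ) dρ dφ dθ.

Inner (ρ from 0 to 4): 26624sin(φ)/5.
Middle (φ from 0 to π): 53248/5.
Outer (θ from 0 to 2π): 106496π/5.

Therefore ∯_{∂V} F · n dS = 106496π/5.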